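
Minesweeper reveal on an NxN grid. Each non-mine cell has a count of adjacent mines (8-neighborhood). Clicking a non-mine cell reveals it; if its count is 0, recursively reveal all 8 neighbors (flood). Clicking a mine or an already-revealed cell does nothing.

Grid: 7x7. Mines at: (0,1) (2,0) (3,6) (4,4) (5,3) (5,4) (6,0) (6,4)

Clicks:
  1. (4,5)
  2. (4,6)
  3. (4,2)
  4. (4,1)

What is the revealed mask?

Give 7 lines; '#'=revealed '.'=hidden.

Answer: ..#####
.######
.######
######.
####.##
###....
.......

Derivation:
Click 1 (4,5) count=3: revealed 1 new [(4,5)] -> total=1
Click 2 (4,6) count=1: revealed 1 new [(4,6)] -> total=2
Click 3 (4,2) count=1: revealed 1 new [(4,2)] -> total=3
Click 4 (4,1) count=0: revealed 29 new [(0,2) (0,3) (0,4) (0,5) (0,6) (1,1) (1,2) (1,3) (1,4) (1,5) (1,6) (2,1) (2,2) (2,3) (2,4) (2,5) (2,6) (3,0) (3,1) (3,2) (3,3) (3,4) (3,5) (4,0) (4,1) (4,3) (5,0) (5,1) (5,2)] -> total=32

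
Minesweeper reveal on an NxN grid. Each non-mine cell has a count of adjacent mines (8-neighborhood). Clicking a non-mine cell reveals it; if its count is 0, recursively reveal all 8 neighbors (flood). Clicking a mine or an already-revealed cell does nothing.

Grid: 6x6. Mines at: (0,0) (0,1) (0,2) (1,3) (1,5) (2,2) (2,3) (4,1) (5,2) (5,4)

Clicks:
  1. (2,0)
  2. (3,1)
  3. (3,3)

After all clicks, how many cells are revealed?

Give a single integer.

Click 1 (2,0) count=0: revealed 6 new [(1,0) (1,1) (2,0) (2,1) (3,0) (3,1)] -> total=6
Click 2 (3,1) count=2: revealed 0 new [(none)] -> total=6
Click 3 (3,3) count=2: revealed 1 new [(3,3)] -> total=7

Answer: 7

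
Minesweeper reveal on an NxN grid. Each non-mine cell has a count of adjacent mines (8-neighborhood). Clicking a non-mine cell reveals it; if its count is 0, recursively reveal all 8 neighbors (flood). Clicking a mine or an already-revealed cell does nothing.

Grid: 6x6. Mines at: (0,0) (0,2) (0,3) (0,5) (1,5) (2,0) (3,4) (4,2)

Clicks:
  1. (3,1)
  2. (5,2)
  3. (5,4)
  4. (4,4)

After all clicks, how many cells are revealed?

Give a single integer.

Click 1 (3,1) count=2: revealed 1 new [(3,1)] -> total=1
Click 2 (5,2) count=1: revealed 1 new [(5,2)] -> total=2
Click 3 (5,4) count=0: revealed 6 new [(4,3) (4,4) (4,5) (5,3) (5,4) (5,5)] -> total=8
Click 4 (4,4) count=1: revealed 0 new [(none)] -> total=8

Answer: 8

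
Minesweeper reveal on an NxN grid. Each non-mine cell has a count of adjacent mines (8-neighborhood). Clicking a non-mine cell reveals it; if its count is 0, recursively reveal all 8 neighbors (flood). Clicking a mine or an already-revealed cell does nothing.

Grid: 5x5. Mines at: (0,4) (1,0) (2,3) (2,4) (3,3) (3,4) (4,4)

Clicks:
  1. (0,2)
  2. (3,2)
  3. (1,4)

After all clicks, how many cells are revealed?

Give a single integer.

Answer: 8

Derivation:
Click 1 (0,2) count=0: revealed 6 new [(0,1) (0,2) (0,3) (1,1) (1,2) (1,3)] -> total=6
Click 2 (3,2) count=2: revealed 1 new [(3,2)] -> total=7
Click 3 (1,4) count=3: revealed 1 new [(1,4)] -> total=8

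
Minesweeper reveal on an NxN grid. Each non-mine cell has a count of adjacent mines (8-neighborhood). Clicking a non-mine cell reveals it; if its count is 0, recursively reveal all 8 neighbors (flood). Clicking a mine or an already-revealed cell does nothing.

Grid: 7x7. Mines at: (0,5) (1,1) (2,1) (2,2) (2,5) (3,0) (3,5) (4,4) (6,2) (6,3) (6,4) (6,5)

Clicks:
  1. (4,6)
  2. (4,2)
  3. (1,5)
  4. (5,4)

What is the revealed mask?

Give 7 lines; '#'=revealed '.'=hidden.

Answer: .......
.....#.
.......
.###...
.###..#
.####..
.......

Derivation:
Click 1 (4,6) count=1: revealed 1 new [(4,6)] -> total=1
Click 2 (4,2) count=0: revealed 9 new [(3,1) (3,2) (3,3) (4,1) (4,2) (4,3) (5,1) (5,2) (5,3)] -> total=10
Click 3 (1,5) count=2: revealed 1 new [(1,5)] -> total=11
Click 4 (5,4) count=4: revealed 1 new [(5,4)] -> total=12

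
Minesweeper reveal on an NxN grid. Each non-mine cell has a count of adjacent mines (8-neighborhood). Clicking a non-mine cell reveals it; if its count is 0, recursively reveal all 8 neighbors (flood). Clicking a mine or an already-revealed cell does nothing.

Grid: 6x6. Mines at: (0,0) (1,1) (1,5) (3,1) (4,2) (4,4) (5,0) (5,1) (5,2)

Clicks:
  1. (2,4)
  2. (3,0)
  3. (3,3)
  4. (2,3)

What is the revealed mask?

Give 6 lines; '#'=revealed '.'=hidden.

Answer: ..###.
..###.
..###.
#.###.
......
......

Derivation:
Click 1 (2,4) count=1: revealed 1 new [(2,4)] -> total=1
Click 2 (3,0) count=1: revealed 1 new [(3,0)] -> total=2
Click 3 (3,3) count=2: revealed 1 new [(3,3)] -> total=3
Click 4 (2,3) count=0: revealed 10 new [(0,2) (0,3) (0,4) (1,2) (1,3) (1,4) (2,2) (2,3) (3,2) (3,4)] -> total=13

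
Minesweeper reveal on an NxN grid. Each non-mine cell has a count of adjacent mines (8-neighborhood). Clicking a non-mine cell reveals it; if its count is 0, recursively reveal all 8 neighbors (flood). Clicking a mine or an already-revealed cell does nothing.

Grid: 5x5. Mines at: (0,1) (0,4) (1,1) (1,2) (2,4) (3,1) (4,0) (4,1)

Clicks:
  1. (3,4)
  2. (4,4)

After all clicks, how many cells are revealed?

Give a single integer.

Answer: 6

Derivation:
Click 1 (3,4) count=1: revealed 1 new [(3,4)] -> total=1
Click 2 (4,4) count=0: revealed 5 new [(3,2) (3,3) (4,2) (4,3) (4,4)] -> total=6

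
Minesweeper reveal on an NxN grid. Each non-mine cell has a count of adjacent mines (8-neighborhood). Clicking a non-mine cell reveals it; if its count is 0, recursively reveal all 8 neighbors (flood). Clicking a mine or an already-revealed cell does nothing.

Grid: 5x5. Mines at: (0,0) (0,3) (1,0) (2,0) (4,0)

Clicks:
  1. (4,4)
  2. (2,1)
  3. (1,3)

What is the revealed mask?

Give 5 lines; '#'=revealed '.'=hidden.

Click 1 (4,4) count=0: revealed 16 new [(1,1) (1,2) (1,3) (1,4) (2,1) (2,2) (2,3) (2,4) (3,1) (3,2) (3,3) (3,4) (4,1) (4,2) (4,3) (4,4)] -> total=16
Click 2 (2,1) count=2: revealed 0 new [(none)] -> total=16
Click 3 (1,3) count=1: revealed 0 new [(none)] -> total=16

Answer: .....
.####
.####
.####
.####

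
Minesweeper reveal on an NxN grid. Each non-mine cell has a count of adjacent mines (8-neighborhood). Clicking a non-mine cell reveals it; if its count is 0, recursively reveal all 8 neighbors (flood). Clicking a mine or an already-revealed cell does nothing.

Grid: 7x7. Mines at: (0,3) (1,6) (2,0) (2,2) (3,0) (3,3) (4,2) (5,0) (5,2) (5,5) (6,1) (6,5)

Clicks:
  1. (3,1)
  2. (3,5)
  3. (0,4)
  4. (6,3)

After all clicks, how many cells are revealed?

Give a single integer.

Answer: 12

Derivation:
Click 1 (3,1) count=4: revealed 1 new [(3,1)] -> total=1
Click 2 (3,5) count=0: revealed 9 new [(2,4) (2,5) (2,6) (3,4) (3,5) (3,6) (4,4) (4,5) (4,6)] -> total=10
Click 3 (0,4) count=1: revealed 1 new [(0,4)] -> total=11
Click 4 (6,3) count=1: revealed 1 new [(6,3)] -> total=12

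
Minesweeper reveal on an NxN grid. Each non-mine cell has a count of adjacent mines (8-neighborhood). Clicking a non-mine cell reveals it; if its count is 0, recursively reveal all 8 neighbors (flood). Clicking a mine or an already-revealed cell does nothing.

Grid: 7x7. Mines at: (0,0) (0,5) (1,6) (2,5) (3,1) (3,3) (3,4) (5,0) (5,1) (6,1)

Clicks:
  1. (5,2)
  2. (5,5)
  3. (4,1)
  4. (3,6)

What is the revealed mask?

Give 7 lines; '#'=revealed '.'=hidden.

Click 1 (5,2) count=2: revealed 1 new [(5,2)] -> total=1
Click 2 (5,5) count=0: revealed 16 new [(3,5) (3,6) (4,2) (4,3) (4,4) (4,5) (4,6) (5,3) (5,4) (5,5) (5,6) (6,2) (6,3) (6,4) (6,5) (6,6)] -> total=17
Click 3 (4,1) count=3: revealed 1 new [(4,1)] -> total=18
Click 4 (3,6) count=1: revealed 0 new [(none)] -> total=18

Answer: .......
.......
.......
.....##
.######
..#####
..#####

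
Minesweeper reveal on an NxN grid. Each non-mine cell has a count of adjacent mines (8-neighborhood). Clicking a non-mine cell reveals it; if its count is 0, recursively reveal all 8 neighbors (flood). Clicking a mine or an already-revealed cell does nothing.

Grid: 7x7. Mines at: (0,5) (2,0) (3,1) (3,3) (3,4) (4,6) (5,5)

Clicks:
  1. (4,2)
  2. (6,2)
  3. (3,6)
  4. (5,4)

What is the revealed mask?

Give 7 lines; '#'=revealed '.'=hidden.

Click 1 (4,2) count=2: revealed 1 new [(4,2)] -> total=1
Click 2 (6,2) count=0: revealed 14 new [(4,0) (4,1) (4,3) (4,4) (5,0) (5,1) (5,2) (5,3) (5,4) (6,0) (6,1) (6,2) (6,3) (6,4)] -> total=15
Click 3 (3,6) count=1: revealed 1 new [(3,6)] -> total=16
Click 4 (5,4) count=1: revealed 0 new [(none)] -> total=16

Answer: .......
.......
.......
......#
#####..
#####..
#####..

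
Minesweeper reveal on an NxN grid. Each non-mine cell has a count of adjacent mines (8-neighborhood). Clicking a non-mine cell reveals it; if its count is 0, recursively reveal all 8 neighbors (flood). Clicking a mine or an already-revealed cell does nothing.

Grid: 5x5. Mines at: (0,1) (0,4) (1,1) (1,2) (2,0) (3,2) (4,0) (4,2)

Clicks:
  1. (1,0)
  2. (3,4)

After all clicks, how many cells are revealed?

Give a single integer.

Answer: 9

Derivation:
Click 1 (1,0) count=3: revealed 1 new [(1,0)] -> total=1
Click 2 (3,4) count=0: revealed 8 new [(1,3) (1,4) (2,3) (2,4) (3,3) (3,4) (4,3) (4,4)] -> total=9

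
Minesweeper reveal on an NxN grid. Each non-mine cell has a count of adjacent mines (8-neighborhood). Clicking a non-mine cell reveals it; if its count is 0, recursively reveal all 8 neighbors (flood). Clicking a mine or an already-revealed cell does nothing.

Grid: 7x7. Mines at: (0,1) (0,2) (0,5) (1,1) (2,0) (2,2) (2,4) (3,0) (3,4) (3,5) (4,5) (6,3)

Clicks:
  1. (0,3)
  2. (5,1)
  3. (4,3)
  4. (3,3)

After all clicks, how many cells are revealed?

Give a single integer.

Answer: 15

Derivation:
Click 1 (0,3) count=1: revealed 1 new [(0,3)] -> total=1
Click 2 (5,1) count=0: revealed 14 new [(3,1) (3,2) (3,3) (4,0) (4,1) (4,2) (4,3) (5,0) (5,1) (5,2) (5,3) (6,0) (6,1) (6,2)] -> total=15
Click 3 (4,3) count=1: revealed 0 new [(none)] -> total=15
Click 4 (3,3) count=3: revealed 0 new [(none)] -> total=15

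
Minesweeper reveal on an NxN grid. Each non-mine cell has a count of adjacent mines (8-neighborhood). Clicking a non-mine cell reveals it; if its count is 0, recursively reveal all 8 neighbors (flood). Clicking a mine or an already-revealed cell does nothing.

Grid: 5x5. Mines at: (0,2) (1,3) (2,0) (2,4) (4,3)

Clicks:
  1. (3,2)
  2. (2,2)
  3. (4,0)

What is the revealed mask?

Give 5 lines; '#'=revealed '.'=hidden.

Answer: .....
.....
..#..
###..
###..

Derivation:
Click 1 (3,2) count=1: revealed 1 new [(3,2)] -> total=1
Click 2 (2,2) count=1: revealed 1 new [(2,2)] -> total=2
Click 3 (4,0) count=0: revealed 5 new [(3,0) (3,1) (4,0) (4,1) (4,2)] -> total=7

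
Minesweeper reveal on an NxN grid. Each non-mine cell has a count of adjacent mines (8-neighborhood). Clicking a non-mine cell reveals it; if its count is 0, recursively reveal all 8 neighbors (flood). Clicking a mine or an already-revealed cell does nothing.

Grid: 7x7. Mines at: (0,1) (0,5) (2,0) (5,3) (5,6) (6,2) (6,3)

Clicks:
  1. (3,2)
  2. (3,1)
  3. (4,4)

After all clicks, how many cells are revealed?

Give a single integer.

Click 1 (3,2) count=0: revealed 34 new [(0,2) (0,3) (0,4) (1,1) (1,2) (1,3) (1,4) (1,5) (1,6) (2,1) (2,2) (2,3) (2,4) (2,5) (2,6) (3,0) (3,1) (3,2) (3,3) (3,4) (3,5) (3,6) (4,0) (4,1) (4,2) (4,3) (4,4) (4,5) (4,6) (5,0) (5,1) (5,2) (6,0) (6,1)] -> total=34
Click 2 (3,1) count=1: revealed 0 new [(none)] -> total=34
Click 3 (4,4) count=1: revealed 0 new [(none)] -> total=34

Answer: 34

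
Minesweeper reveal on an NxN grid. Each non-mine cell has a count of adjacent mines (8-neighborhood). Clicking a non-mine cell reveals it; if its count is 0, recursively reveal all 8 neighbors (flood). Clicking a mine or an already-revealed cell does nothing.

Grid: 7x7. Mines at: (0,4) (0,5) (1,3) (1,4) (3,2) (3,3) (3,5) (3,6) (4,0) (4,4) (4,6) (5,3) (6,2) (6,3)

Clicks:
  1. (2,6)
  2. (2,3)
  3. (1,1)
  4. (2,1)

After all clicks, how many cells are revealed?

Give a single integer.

Answer: 13

Derivation:
Click 1 (2,6) count=2: revealed 1 new [(2,6)] -> total=1
Click 2 (2,3) count=4: revealed 1 new [(2,3)] -> total=2
Click 3 (1,1) count=0: revealed 11 new [(0,0) (0,1) (0,2) (1,0) (1,1) (1,2) (2,0) (2,1) (2,2) (3,0) (3,1)] -> total=13
Click 4 (2,1) count=1: revealed 0 new [(none)] -> total=13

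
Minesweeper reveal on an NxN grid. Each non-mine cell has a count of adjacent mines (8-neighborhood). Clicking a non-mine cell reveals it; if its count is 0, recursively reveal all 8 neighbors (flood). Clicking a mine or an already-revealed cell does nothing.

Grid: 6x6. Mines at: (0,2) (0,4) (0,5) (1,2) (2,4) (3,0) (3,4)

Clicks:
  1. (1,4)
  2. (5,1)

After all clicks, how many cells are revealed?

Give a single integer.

Answer: 19

Derivation:
Click 1 (1,4) count=3: revealed 1 new [(1,4)] -> total=1
Click 2 (5,1) count=0: revealed 18 new [(2,1) (2,2) (2,3) (3,1) (3,2) (3,3) (4,0) (4,1) (4,2) (4,3) (4,4) (4,5) (5,0) (5,1) (5,2) (5,3) (5,4) (5,5)] -> total=19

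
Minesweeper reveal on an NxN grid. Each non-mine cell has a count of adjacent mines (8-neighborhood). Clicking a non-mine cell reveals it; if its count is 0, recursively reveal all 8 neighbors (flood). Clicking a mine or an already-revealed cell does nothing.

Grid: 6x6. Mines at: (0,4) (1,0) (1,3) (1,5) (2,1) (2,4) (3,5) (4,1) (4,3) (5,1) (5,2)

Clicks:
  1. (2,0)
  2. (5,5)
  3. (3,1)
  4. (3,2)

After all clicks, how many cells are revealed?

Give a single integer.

Answer: 7

Derivation:
Click 1 (2,0) count=2: revealed 1 new [(2,0)] -> total=1
Click 2 (5,5) count=0: revealed 4 new [(4,4) (4,5) (5,4) (5,5)] -> total=5
Click 3 (3,1) count=2: revealed 1 new [(3,1)] -> total=6
Click 4 (3,2) count=3: revealed 1 new [(3,2)] -> total=7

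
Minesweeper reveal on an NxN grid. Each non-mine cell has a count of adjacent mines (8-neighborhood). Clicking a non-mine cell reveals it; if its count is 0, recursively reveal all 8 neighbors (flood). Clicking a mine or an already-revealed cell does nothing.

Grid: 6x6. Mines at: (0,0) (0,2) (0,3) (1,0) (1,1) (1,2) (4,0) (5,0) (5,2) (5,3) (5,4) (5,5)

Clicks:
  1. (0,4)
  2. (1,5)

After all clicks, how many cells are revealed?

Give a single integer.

Answer: 20

Derivation:
Click 1 (0,4) count=1: revealed 1 new [(0,4)] -> total=1
Click 2 (1,5) count=0: revealed 19 new [(0,5) (1,3) (1,4) (1,5) (2,1) (2,2) (2,3) (2,4) (2,5) (3,1) (3,2) (3,3) (3,4) (3,5) (4,1) (4,2) (4,3) (4,4) (4,5)] -> total=20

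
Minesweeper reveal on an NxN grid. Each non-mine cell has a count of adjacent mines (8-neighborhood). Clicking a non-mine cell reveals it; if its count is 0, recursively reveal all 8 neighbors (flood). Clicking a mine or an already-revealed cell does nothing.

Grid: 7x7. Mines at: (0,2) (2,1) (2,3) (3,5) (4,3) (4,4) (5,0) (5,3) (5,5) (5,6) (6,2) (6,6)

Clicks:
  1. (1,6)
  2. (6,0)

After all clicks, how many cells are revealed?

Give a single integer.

Answer: 12

Derivation:
Click 1 (1,6) count=0: revealed 11 new [(0,3) (0,4) (0,5) (0,6) (1,3) (1,4) (1,5) (1,6) (2,4) (2,5) (2,6)] -> total=11
Click 2 (6,0) count=1: revealed 1 new [(6,0)] -> total=12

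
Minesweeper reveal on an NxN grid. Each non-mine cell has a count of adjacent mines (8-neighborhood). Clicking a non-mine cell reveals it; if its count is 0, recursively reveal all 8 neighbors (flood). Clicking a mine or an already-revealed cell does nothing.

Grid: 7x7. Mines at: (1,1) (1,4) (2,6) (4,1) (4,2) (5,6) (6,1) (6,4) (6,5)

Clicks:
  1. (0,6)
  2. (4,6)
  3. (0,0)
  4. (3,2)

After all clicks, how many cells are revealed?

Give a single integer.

Click 1 (0,6) count=0: revealed 4 new [(0,5) (0,6) (1,5) (1,6)] -> total=4
Click 2 (4,6) count=1: revealed 1 new [(4,6)] -> total=5
Click 3 (0,0) count=1: revealed 1 new [(0,0)] -> total=6
Click 4 (3,2) count=2: revealed 1 new [(3,2)] -> total=7

Answer: 7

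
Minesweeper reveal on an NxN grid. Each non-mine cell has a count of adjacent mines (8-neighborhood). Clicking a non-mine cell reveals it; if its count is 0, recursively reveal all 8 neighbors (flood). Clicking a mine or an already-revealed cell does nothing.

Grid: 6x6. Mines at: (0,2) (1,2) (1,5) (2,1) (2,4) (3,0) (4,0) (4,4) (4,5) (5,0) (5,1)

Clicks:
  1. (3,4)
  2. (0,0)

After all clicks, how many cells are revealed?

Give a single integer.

Answer: 5

Derivation:
Click 1 (3,4) count=3: revealed 1 new [(3,4)] -> total=1
Click 2 (0,0) count=0: revealed 4 new [(0,0) (0,1) (1,0) (1,1)] -> total=5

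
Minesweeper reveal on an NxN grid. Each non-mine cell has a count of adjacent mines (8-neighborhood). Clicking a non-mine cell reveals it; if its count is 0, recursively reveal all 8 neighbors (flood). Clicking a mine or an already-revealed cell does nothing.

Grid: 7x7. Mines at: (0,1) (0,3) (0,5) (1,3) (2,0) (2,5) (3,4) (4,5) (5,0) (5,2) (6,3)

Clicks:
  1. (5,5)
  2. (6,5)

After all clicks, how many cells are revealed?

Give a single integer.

Answer: 6

Derivation:
Click 1 (5,5) count=1: revealed 1 new [(5,5)] -> total=1
Click 2 (6,5) count=0: revealed 5 new [(5,4) (5,6) (6,4) (6,5) (6,6)] -> total=6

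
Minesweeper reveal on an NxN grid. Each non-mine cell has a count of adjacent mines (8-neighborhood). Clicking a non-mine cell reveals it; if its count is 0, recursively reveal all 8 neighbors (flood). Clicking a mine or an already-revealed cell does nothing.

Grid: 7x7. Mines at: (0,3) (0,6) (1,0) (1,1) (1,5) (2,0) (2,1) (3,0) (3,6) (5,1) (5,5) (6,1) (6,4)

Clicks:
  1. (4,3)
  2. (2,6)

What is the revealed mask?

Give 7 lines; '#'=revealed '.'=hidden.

Answer: .......
..###..
..#####
..####.
..####.
..###..
.......

Derivation:
Click 1 (4,3) count=0: revealed 18 new [(1,2) (1,3) (1,4) (2,2) (2,3) (2,4) (2,5) (3,2) (3,3) (3,4) (3,5) (4,2) (4,3) (4,4) (4,5) (5,2) (5,3) (5,4)] -> total=18
Click 2 (2,6) count=2: revealed 1 new [(2,6)] -> total=19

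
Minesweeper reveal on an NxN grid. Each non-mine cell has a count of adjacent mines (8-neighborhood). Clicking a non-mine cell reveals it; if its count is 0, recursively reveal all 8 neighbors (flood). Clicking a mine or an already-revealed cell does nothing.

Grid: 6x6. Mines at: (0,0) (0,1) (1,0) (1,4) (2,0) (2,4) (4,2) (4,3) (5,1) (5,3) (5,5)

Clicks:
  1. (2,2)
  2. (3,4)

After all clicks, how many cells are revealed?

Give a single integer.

Click 1 (2,2) count=0: revealed 9 new [(1,1) (1,2) (1,3) (2,1) (2,2) (2,3) (3,1) (3,2) (3,3)] -> total=9
Click 2 (3,4) count=2: revealed 1 new [(3,4)] -> total=10

Answer: 10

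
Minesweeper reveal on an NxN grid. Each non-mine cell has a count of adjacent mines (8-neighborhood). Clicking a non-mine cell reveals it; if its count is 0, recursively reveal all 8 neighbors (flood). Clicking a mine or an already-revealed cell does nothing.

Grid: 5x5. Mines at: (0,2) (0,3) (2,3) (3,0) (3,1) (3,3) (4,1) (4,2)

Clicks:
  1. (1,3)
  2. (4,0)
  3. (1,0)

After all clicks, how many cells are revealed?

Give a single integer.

Answer: 8

Derivation:
Click 1 (1,3) count=3: revealed 1 new [(1,3)] -> total=1
Click 2 (4,0) count=3: revealed 1 new [(4,0)] -> total=2
Click 3 (1,0) count=0: revealed 6 new [(0,0) (0,1) (1,0) (1,1) (2,0) (2,1)] -> total=8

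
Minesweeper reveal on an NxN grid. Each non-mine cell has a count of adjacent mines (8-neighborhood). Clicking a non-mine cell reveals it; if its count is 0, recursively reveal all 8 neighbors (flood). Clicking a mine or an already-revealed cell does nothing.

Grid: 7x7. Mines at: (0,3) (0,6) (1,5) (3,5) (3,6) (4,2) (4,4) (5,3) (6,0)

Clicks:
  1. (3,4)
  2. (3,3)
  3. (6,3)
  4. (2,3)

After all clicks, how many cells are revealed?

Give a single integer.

Answer: 23

Derivation:
Click 1 (3,4) count=2: revealed 1 new [(3,4)] -> total=1
Click 2 (3,3) count=2: revealed 1 new [(3,3)] -> total=2
Click 3 (6,3) count=1: revealed 1 new [(6,3)] -> total=3
Click 4 (2,3) count=0: revealed 20 new [(0,0) (0,1) (0,2) (1,0) (1,1) (1,2) (1,3) (1,4) (2,0) (2,1) (2,2) (2,3) (2,4) (3,0) (3,1) (3,2) (4,0) (4,1) (5,0) (5,1)] -> total=23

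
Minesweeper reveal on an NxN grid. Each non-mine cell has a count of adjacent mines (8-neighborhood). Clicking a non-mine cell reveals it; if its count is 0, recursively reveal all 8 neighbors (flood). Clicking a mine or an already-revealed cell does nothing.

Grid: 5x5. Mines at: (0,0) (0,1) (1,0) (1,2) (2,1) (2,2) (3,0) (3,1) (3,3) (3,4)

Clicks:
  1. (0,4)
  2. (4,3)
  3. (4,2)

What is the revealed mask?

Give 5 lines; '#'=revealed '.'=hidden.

Answer: ...##
...##
...##
.....
..##.

Derivation:
Click 1 (0,4) count=0: revealed 6 new [(0,3) (0,4) (1,3) (1,4) (2,3) (2,4)] -> total=6
Click 2 (4,3) count=2: revealed 1 new [(4,3)] -> total=7
Click 3 (4,2) count=2: revealed 1 new [(4,2)] -> total=8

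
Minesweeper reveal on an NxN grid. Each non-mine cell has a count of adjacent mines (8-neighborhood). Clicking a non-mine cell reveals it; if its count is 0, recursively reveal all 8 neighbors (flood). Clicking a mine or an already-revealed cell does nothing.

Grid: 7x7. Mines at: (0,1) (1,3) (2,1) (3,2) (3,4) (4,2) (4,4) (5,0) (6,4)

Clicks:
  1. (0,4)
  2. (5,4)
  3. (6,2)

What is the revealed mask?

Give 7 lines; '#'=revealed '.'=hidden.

Click 1 (0,4) count=1: revealed 1 new [(0,4)] -> total=1
Click 2 (5,4) count=2: revealed 1 new [(5,4)] -> total=2
Click 3 (6,2) count=0: revealed 6 new [(5,1) (5,2) (5,3) (6,1) (6,2) (6,3)] -> total=8

Answer: ....#..
.......
.......
.......
.......
.####..
.###...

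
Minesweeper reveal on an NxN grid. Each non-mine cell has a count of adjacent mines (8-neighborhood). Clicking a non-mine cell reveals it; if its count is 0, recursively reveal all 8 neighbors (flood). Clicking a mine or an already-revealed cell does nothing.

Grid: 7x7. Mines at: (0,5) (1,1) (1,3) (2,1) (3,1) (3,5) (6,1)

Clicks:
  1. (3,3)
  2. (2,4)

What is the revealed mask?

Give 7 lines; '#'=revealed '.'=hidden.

Click 1 (3,3) count=0: revealed 21 new [(2,2) (2,3) (2,4) (3,2) (3,3) (3,4) (4,2) (4,3) (4,4) (4,5) (4,6) (5,2) (5,3) (5,4) (5,5) (5,6) (6,2) (6,3) (6,4) (6,5) (6,6)] -> total=21
Click 2 (2,4) count=2: revealed 0 new [(none)] -> total=21

Answer: .......
.......
..###..
..###..
..#####
..#####
..#####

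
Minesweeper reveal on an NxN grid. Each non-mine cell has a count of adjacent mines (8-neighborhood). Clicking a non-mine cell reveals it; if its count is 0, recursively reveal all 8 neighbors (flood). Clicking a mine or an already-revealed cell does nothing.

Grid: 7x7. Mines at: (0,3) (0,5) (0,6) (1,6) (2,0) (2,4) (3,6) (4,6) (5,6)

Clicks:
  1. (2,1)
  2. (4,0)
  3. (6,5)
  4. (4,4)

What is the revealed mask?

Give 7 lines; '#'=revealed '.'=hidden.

Click 1 (2,1) count=1: revealed 1 new [(2,1)] -> total=1
Click 2 (4,0) count=0: revealed 29 new [(1,1) (1,2) (1,3) (2,2) (2,3) (3,0) (3,1) (3,2) (3,3) (3,4) (3,5) (4,0) (4,1) (4,2) (4,3) (4,4) (4,5) (5,0) (5,1) (5,2) (5,3) (5,4) (5,5) (6,0) (6,1) (6,2) (6,3) (6,4) (6,5)] -> total=30
Click 3 (6,5) count=1: revealed 0 new [(none)] -> total=30
Click 4 (4,4) count=0: revealed 0 new [(none)] -> total=30

Answer: .......
.###...
.###...
######.
######.
######.
######.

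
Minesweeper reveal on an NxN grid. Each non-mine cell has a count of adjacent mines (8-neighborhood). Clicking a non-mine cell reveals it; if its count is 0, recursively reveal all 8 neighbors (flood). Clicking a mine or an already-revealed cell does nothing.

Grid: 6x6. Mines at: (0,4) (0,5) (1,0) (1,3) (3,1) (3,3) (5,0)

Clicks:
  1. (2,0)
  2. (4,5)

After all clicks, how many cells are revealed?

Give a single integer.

Click 1 (2,0) count=2: revealed 1 new [(2,0)] -> total=1
Click 2 (4,5) count=0: revealed 16 new [(1,4) (1,5) (2,4) (2,5) (3,4) (3,5) (4,1) (4,2) (4,3) (4,4) (4,5) (5,1) (5,2) (5,3) (5,4) (5,5)] -> total=17

Answer: 17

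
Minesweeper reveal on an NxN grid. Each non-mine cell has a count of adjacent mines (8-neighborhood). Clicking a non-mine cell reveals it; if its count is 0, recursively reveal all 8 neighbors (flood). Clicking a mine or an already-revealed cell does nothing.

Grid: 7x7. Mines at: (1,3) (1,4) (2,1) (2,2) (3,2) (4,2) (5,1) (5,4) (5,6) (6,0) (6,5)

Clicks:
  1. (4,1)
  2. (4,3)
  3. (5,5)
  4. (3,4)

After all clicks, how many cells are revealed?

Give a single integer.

Answer: 18

Derivation:
Click 1 (4,1) count=3: revealed 1 new [(4,1)] -> total=1
Click 2 (4,3) count=3: revealed 1 new [(4,3)] -> total=2
Click 3 (5,5) count=3: revealed 1 new [(5,5)] -> total=3
Click 4 (3,4) count=0: revealed 15 new [(0,5) (0,6) (1,5) (1,6) (2,3) (2,4) (2,5) (2,6) (3,3) (3,4) (3,5) (3,6) (4,4) (4,5) (4,6)] -> total=18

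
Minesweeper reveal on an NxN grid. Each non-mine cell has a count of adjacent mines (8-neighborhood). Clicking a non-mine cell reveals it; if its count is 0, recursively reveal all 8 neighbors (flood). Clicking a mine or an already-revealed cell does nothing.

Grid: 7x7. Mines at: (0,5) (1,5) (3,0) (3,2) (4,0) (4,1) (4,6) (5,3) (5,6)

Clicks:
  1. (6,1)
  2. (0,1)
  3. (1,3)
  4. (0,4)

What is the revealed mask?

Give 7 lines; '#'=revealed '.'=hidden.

Click 1 (6,1) count=0: revealed 6 new [(5,0) (5,1) (5,2) (6,0) (6,1) (6,2)] -> total=6
Click 2 (0,1) count=0: revealed 15 new [(0,0) (0,1) (0,2) (0,3) (0,4) (1,0) (1,1) (1,2) (1,3) (1,4) (2,0) (2,1) (2,2) (2,3) (2,4)] -> total=21
Click 3 (1,3) count=0: revealed 0 new [(none)] -> total=21
Click 4 (0,4) count=2: revealed 0 new [(none)] -> total=21

Answer: #####..
#####..
#####..
.......
.......
###....
###....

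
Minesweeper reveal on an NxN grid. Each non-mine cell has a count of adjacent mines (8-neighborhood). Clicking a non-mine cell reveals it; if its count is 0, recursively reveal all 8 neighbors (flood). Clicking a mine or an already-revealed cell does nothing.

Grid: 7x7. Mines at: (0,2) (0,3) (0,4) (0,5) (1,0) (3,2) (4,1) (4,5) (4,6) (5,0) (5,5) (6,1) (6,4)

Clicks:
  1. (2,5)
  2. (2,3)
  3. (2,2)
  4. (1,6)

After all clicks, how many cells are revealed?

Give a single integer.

Click 1 (2,5) count=0: revealed 12 new [(1,3) (1,4) (1,5) (1,6) (2,3) (2,4) (2,5) (2,6) (3,3) (3,4) (3,5) (3,6)] -> total=12
Click 2 (2,3) count=1: revealed 0 new [(none)] -> total=12
Click 3 (2,2) count=1: revealed 1 new [(2,2)] -> total=13
Click 4 (1,6) count=1: revealed 0 new [(none)] -> total=13

Answer: 13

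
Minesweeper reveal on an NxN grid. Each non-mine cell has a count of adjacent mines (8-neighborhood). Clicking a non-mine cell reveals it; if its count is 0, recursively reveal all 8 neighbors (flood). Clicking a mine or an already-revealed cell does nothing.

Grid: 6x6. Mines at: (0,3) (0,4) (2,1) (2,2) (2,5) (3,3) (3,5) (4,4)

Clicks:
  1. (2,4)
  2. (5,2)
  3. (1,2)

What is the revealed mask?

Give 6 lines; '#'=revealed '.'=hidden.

Click 1 (2,4) count=3: revealed 1 new [(2,4)] -> total=1
Click 2 (5,2) count=0: revealed 11 new [(3,0) (3,1) (3,2) (4,0) (4,1) (4,2) (4,3) (5,0) (5,1) (5,2) (5,3)] -> total=12
Click 3 (1,2) count=3: revealed 1 new [(1,2)] -> total=13

Answer: ......
..#...
....#.
###...
####..
####..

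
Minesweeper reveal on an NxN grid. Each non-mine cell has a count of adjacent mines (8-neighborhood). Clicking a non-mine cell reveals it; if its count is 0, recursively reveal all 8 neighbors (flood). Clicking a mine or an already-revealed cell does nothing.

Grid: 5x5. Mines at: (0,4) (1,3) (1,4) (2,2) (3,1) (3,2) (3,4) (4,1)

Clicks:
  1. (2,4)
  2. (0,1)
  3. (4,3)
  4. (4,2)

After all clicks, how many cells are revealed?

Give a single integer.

Answer: 11

Derivation:
Click 1 (2,4) count=3: revealed 1 new [(2,4)] -> total=1
Click 2 (0,1) count=0: revealed 8 new [(0,0) (0,1) (0,2) (1,0) (1,1) (1,2) (2,0) (2,1)] -> total=9
Click 3 (4,3) count=2: revealed 1 new [(4,3)] -> total=10
Click 4 (4,2) count=3: revealed 1 new [(4,2)] -> total=11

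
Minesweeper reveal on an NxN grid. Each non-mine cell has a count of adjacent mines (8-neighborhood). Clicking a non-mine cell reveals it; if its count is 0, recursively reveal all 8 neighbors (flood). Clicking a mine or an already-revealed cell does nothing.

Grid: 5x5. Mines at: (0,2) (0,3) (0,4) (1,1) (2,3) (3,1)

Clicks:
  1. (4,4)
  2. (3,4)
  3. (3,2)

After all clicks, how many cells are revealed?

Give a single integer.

Click 1 (4,4) count=0: revealed 6 new [(3,2) (3,3) (3,4) (4,2) (4,3) (4,4)] -> total=6
Click 2 (3,4) count=1: revealed 0 new [(none)] -> total=6
Click 3 (3,2) count=2: revealed 0 new [(none)] -> total=6

Answer: 6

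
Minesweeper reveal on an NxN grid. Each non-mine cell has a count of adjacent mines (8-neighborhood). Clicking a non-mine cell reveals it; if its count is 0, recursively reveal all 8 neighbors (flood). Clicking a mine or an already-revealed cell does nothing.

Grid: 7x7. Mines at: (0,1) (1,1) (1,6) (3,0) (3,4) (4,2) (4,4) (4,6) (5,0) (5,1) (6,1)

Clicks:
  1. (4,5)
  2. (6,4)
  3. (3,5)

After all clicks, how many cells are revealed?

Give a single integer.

Answer: 12

Derivation:
Click 1 (4,5) count=3: revealed 1 new [(4,5)] -> total=1
Click 2 (6,4) count=0: revealed 10 new [(5,2) (5,3) (5,4) (5,5) (5,6) (6,2) (6,3) (6,4) (6,5) (6,6)] -> total=11
Click 3 (3,5) count=3: revealed 1 new [(3,5)] -> total=12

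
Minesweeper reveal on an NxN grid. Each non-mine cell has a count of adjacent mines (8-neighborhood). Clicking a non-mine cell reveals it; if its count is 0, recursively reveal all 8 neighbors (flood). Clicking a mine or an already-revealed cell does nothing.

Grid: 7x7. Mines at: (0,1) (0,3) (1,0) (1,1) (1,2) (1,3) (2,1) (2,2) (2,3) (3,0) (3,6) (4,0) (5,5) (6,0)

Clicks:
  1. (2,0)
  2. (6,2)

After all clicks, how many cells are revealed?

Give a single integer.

Answer: 17

Derivation:
Click 1 (2,0) count=4: revealed 1 new [(2,0)] -> total=1
Click 2 (6,2) count=0: revealed 16 new [(3,1) (3,2) (3,3) (3,4) (4,1) (4,2) (4,3) (4,4) (5,1) (5,2) (5,3) (5,4) (6,1) (6,2) (6,3) (6,4)] -> total=17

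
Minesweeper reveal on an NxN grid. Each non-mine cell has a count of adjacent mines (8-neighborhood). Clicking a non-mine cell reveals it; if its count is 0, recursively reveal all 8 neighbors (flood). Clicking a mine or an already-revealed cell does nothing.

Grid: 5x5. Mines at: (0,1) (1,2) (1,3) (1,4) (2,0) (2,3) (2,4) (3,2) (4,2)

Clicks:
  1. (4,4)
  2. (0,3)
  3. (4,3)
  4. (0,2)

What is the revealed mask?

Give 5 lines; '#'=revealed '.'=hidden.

Click 1 (4,4) count=0: revealed 4 new [(3,3) (3,4) (4,3) (4,4)] -> total=4
Click 2 (0,3) count=3: revealed 1 new [(0,3)] -> total=5
Click 3 (4,3) count=2: revealed 0 new [(none)] -> total=5
Click 4 (0,2) count=3: revealed 1 new [(0,2)] -> total=6

Answer: ..##.
.....
.....
...##
...##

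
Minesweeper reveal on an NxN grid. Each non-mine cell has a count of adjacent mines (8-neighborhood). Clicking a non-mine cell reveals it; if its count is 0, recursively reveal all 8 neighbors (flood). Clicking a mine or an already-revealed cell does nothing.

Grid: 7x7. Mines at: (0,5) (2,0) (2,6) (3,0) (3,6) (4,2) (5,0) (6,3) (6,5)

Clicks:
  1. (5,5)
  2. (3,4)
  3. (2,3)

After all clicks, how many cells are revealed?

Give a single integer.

Answer: 27

Derivation:
Click 1 (5,5) count=1: revealed 1 new [(5,5)] -> total=1
Click 2 (3,4) count=0: revealed 26 new [(0,0) (0,1) (0,2) (0,3) (0,4) (1,0) (1,1) (1,2) (1,3) (1,4) (1,5) (2,1) (2,2) (2,3) (2,4) (2,5) (3,1) (3,2) (3,3) (3,4) (3,5) (4,3) (4,4) (4,5) (5,3) (5,4)] -> total=27
Click 3 (2,3) count=0: revealed 0 new [(none)] -> total=27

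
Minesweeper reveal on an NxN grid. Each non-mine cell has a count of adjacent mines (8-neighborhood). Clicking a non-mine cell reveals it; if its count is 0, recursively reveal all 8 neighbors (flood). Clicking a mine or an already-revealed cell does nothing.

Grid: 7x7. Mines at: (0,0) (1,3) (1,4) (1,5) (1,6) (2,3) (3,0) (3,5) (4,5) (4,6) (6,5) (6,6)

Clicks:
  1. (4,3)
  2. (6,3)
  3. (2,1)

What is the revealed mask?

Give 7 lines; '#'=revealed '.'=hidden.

Click 1 (4,3) count=0: revealed 19 new [(3,1) (3,2) (3,3) (3,4) (4,0) (4,1) (4,2) (4,3) (4,4) (5,0) (5,1) (5,2) (5,3) (5,4) (6,0) (6,1) (6,2) (6,3) (6,4)] -> total=19
Click 2 (6,3) count=0: revealed 0 new [(none)] -> total=19
Click 3 (2,1) count=1: revealed 1 new [(2,1)] -> total=20

Answer: .......
.......
.#.....
.####..
#####..
#####..
#####..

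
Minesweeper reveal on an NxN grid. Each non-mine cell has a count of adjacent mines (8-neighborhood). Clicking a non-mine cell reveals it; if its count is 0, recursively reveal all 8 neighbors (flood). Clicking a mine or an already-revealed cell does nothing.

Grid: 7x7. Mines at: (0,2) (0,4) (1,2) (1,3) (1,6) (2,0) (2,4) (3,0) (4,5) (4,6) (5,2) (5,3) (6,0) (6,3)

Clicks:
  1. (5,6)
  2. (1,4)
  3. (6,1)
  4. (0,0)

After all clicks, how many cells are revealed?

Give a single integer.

Answer: 7

Derivation:
Click 1 (5,6) count=2: revealed 1 new [(5,6)] -> total=1
Click 2 (1,4) count=3: revealed 1 new [(1,4)] -> total=2
Click 3 (6,1) count=2: revealed 1 new [(6,1)] -> total=3
Click 4 (0,0) count=0: revealed 4 new [(0,0) (0,1) (1,0) (1,1)] -> total=7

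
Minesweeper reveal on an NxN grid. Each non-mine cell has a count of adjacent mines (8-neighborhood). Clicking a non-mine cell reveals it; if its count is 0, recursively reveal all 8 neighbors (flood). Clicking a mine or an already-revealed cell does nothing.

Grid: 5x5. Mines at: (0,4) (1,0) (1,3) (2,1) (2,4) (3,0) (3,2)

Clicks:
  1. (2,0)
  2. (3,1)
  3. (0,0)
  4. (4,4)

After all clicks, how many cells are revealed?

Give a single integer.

Click 1 (2,0) count=3: revealed 1 new [(2,0)] -> total=1
Click 2 (3,1) count=3: revealed 1 new [(3,1)] -> total=2
Click 3 (0,0) count=1: revealed 1 new [(0,0)] -> total=3
Click 4 (4,4) count=0: revealed 4 new [(3,3) (3,4) (4,3) (4,4)] -> total=7

Answer: 7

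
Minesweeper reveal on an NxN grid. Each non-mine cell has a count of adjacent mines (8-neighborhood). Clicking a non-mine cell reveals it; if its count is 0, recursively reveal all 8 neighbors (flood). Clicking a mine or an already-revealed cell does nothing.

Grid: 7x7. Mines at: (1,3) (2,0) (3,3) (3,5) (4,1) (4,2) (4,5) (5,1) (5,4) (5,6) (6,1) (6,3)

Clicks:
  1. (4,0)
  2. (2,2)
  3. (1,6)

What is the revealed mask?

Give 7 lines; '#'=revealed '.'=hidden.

Click 1 (4,0) count=2: revealed 1 new [(4,0)] -> total=1
Click 2 (2,2) count=2: revealed 1 new [(2,2)] -> total=2
Click 3 (1,6) count=0: revealed 9 new [(0,4) (0,5) (0,6) (1,4) (1,5) (1,6) (2,4) (2,5) (2,6)] -> total=11

Answer: ....###
....###
..#.###
.......
#......
.......
.......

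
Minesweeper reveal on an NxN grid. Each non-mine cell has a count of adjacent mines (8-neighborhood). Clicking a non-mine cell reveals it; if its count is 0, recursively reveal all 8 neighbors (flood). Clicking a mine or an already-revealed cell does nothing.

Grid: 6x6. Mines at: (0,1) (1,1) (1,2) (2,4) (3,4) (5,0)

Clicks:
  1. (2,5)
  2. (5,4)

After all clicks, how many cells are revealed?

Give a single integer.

Click 1 (2,5) count=2: revealed 1 new [(2,5)] -> total=1
Click 2 (5,4) count=0: revealed 19 new [(2,0) (2,1) (2,2) (2,3) (3,0) (3,1) (3,2) (3,3) (4,0) (4,1) (4,2) (4,3) (4,4) (4,5) (5,1) (5,2) (5,3) (5,4) (5,5)] -> total=20

Answer: 20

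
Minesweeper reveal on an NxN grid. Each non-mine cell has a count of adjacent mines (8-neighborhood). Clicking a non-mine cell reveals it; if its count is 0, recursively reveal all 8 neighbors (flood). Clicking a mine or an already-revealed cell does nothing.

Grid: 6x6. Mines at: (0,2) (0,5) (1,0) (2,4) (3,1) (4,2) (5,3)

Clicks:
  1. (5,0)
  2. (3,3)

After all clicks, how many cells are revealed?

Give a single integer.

Answer: 5

Derivation:
Click 1 (5,0) count=0: revealed 4 new [(4,0) (4,1) (5,0) (5,1)] -> total=4
Click 2 (3,3) count=2: revealed 1 new [(3,3)] -> total=5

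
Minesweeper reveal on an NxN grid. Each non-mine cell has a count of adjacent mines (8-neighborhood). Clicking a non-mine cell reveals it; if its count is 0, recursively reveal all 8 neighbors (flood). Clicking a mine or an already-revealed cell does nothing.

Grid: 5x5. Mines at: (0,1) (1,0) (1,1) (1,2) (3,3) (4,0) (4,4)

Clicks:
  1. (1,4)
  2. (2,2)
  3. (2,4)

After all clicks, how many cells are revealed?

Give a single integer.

Click 1 (1,4) count=0: revealed 6 new [(0,3) (0,4) (1,3) (1,4) (2,3) (2,4)] -> total=6
Click 2 (2,2) count=3: revealed 1 new [(2,2)] -> total=7
Click 3 (2,4) count=1: revealed 0 new [(none)] -> total=7

Answer: 7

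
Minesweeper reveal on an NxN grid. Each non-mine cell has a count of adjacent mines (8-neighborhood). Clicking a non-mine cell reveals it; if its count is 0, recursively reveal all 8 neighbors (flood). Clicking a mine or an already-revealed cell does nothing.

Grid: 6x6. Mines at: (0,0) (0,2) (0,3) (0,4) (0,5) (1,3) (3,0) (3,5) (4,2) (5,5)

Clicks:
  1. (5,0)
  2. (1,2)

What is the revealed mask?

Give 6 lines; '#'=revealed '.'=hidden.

Click 1 (5,0) count=0: revealed 4 new [(4,0) (4,1) (5,0) (5,1)] -> total=4
Click 2 (1,2) count=3: revealed 1 new [(1,2)] -> total=5

Answer: ......
..#...
......
......
##....
##....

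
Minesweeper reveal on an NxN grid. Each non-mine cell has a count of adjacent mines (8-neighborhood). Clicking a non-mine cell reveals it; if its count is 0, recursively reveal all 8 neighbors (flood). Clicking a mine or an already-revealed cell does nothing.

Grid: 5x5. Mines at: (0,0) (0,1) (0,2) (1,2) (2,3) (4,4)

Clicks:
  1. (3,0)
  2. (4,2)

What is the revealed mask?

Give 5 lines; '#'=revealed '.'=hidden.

Answer: .....
##...
###..
####.
####.

Derivation:
Click 1 (3,0) count=0: revealed 13 new [(1,0) (1,1) (2,0) (2,1) (2,2) (3,0) (3,1) (3,2) (3,3) (4,0) (4,1) (4,2) (4,3)] -> total=13
Click 2 (4,2) count=0: revealed 0 new [(none)] -> total=13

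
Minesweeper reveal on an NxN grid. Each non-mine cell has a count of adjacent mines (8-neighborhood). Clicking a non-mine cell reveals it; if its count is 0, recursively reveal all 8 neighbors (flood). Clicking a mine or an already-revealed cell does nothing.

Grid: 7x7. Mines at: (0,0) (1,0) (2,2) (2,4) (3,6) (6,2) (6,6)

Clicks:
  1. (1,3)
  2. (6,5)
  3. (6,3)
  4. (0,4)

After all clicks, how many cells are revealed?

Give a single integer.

Answer: 16

Derivation:
Click 1 (1,3) count=2: revealed 1 new [(1,3)] -> total=1
Click 2 (6,5) count=1: revealed 1 new [(6,5)] -> total=2
Click 3 (6,3) count=1: revealed 1 new [(6,3)] -> total=3
Click 4 (0,4) count=0: revealed 13 new [(0,1) (0,2) (0,3) (0,4) (0,5) (0,6) (1,1) (1,2) (1,4) (1,5) (1,6) (2,5) (2,6)] -> total=16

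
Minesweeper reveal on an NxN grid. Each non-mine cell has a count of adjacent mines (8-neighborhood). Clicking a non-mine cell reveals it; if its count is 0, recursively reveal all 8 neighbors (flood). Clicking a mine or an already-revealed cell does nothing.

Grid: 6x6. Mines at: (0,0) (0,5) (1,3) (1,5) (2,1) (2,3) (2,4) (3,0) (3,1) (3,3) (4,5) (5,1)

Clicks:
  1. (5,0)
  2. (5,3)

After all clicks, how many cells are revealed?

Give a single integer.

Click 1 (5,0) count=1: revealed 1 new [(5,0)] -> total=1
Click 2 (5,3) count=0: revealed 6 new [(4,2) (4,3) (4,4) (5,2) (5,3) (5,4)] -> total=7

Answer: 7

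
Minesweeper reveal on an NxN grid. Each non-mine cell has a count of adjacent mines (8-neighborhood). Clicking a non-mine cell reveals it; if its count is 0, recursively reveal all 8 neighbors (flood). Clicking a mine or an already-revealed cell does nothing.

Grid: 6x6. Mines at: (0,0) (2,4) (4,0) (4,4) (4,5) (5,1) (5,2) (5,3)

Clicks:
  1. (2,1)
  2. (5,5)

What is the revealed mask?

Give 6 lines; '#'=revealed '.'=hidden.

Answer: .#####
######
####..
####..
.###..
.....#

Derivation:
Click 1 (2,1) count=0: revealed 22 new [(0,1) (0,2) (0,3) (0,4) (0,5) (1,0) (1,1) (1,2) (1,3) (1,4) (1,5) (2,0) (2,1) (2,2) (2,3) (3,0) (3,1) (3,2) (3,3) (4,1) (4,2) (4,3)] -> total=22
Click 2 (5,5) count=2: revealed 1 new [(5,5)] -> total=23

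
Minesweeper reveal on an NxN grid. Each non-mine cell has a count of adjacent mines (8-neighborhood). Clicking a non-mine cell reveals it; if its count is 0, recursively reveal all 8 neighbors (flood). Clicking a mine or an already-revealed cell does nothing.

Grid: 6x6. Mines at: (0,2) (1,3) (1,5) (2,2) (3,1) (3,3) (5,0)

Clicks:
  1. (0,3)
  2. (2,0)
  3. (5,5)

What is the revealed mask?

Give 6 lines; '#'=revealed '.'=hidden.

Answer: ...#..
......
#...##
....##
.#####
.#####

Derivation:
Click 1 (0,3) count=2: revealed 1 new [(0,3)] -> total=1
Click 2 (2,0) count=1: revealed 1 new [(2,0)] -> total=2
Click 3 (5,5) count=0: revealed 14 new [(2,4) (2,5) (3,4) (3,5) (4,1) (4,2) (4,3) (4,4) (4,5) (5,1) (5,2) (5,3) (5,4) (5,5)] -> total=16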